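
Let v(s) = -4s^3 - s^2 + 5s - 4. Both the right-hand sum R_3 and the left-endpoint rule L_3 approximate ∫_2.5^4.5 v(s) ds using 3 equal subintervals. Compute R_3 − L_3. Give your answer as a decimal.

-204

R_3 ≈ -477.537037.
L_3 ≈ -273.537037.
R_3 − L_3 = -204.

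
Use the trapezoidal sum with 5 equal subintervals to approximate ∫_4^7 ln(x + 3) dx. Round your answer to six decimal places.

6.403195

Δx = (7 − 4)/5 = 0.6.
f(4) ≈ 1.945910, f(4.6) ≈ 2.028148, f(5.2) ≈ 2.104134, f(5.8) ≈ 2.174752, f(6.4) ≈ 2.240710, f(7) ≈ 2.302585.
T_5 = (Δx/2)·[f(x_0) + 2f(x_1) + ... + 2f(x_{4}) + f(x_5)].
Sum ≈ 6.403195.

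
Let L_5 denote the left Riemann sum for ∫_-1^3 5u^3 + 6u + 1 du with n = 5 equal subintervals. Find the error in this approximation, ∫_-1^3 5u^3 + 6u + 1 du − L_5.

Exact integral: ∫_-1^3 f(u) du = 128.
L_5 = 68.8.
Error = 128 − 68.8 = 59.2.

59.2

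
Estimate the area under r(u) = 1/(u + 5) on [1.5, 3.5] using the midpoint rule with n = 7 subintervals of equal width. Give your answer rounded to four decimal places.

Δu = (3.5 − 1.5)/7 = 2/7.
Midpoints: 23/14, 27/14, 31/14, 2.5, 39/14, 43/14, 47/14.
r(23/14) = 14/93, r(27/14) = 14/97, r(31/14) = 14/101, r(2.5) = 2/15, r(39/14) = 14/109, r(43/14) = 14/113, r(47/14) = 14/117.
Sum = Δu · [r(23/14) + r(27/14) + r(31/14) + ...].
Sum ≈ 0.2682.

0.2682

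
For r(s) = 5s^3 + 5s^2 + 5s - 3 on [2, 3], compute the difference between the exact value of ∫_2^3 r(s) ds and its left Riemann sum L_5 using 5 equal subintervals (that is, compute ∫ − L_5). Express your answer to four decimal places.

12.2167

Exact integral: ∫_2^3 r(s) ds ≈ 122.416667.
L_5 = 110.2.
Error ≈ 122.416667 − 110.2 ≈ 12.2167.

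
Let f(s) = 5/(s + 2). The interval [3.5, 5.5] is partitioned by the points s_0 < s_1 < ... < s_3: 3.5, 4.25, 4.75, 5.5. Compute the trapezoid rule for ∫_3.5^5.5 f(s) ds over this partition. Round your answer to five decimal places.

Subinterval widths: 0.75, 0.5, 0.75.
f(3.5) = 10/11, f(4.25) = 0.8, f(4.75) = 20/27, f(5.5) = 2/3.
On each subinterval the trapezoid contributes (Δs_i/2)·[f(s_{i-1}) + f(s_i)].
Sum ≈ 1.55387.

1.55387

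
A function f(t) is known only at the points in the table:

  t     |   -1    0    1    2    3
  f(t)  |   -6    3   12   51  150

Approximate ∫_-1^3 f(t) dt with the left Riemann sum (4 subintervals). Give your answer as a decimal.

60

Δt = 1.
Sum = 1·[(-6) + 3 + 12 + 51] = 60.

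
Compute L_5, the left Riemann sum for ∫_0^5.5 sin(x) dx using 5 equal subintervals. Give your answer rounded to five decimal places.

Δx = (5.5 − 0)/5 = 1.1.
Left endpoints: 0, 1.1, 2.2, 3.3, 4.4.
f(0) ≈ 0.00000, f(1.1) ≈ 0.89121, f(2.2) ≈ 0.80850, f(3.3) ≈ -0.15775, f(4.4) ≈ -0.95160.
Sum = Δx · [f(0) + f(1.1) + f(2.2) + f(3.3) + f(4.4)].
Sum ≈ 0.64939.

0.64939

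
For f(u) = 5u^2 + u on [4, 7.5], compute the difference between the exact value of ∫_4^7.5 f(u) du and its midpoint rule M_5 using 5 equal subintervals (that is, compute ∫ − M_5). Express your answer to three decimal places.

Exact integral: ∫_4^7.5 f(u) du ≈ 616.58333.
M_5 = 615.86875.
Error ≈ 616.58333 − 615.86875 ≈ 0.715.

0.715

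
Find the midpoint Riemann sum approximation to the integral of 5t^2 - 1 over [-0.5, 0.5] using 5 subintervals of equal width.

Δt = (0.5 − (-0.5))/5 = 0.2.
Midpoints: -0.4, -0.2, 0, 0.2, 0.4.
f(-0.4) = -0.2, f(-0.2) = -0.8, f(0) = -1, f(0.2) = -0.8, f(0.4) = -0.2.
Sum = Δt · [f(-0.4) + f(-0.2) + f(0) + f(0.2) + f(0.4)].
Sum = -0.6.

-0.6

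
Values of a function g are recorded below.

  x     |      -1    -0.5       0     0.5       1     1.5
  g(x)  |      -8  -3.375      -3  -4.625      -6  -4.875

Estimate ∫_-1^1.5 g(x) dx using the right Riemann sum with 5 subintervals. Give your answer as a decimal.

Δx = 0.5.
Sum = 0.5·[(-3.375) + (-3) + (-4.625) + (-6) + (-4.875)] = -10.9375.

-10.9375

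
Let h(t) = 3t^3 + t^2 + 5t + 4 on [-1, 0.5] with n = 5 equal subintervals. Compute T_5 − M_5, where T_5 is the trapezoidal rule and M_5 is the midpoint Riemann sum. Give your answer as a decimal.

T_5 = 3.76875.
M_5 = 3.8109375.
T_5 − M_5 = -0.0421875.

-0.0421875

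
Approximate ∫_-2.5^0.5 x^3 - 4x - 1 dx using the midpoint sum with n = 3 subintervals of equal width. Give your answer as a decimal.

0

Δx = (0.5 − (-2.5))/3 = 1.
Midpoints: -2, -1, 0.
f(-2) = -1, f(-1) = 2, f(0) = -1.
Sum = Δx · [f(-2) + f(-1) + f(0)].
Sum = 0.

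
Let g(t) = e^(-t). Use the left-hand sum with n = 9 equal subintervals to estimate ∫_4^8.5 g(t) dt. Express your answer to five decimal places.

0.02302

Δt = (8.5 − 4)/9 = 0.5.
Left endpoints: 4, 4.5, 5, 5.5, 6, 6.5, 7, 7.5, 8.
g(4) ≈ 0.01832, g(4.5) ≈ 0.01111, g(5) ≈ 0.00674, g(5.5) ≈ 0.00409, g(6) ≈ 0.00248, g(6.5) ≈ 0.00150, g(7) ≈ 0.00091, g(7.5) ≈ 0.00055, g(8) ≈ 0.00034.
Sum = Δt · [g(4) + g(4.5) + g(5) + ...].
Sum ≈ 0.02302.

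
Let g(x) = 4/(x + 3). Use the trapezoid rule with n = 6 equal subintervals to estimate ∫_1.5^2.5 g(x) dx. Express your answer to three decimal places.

Δx = (2.5 − 1.5)/6 = 1/6.
g(1.5) = 8/9, g(5/3) = 6/7, g(11/6) = 24/29, g(2) = 0.8, g(13/6) = 24/31, g(7/3) = 0.75, g(2.5) = 8/11.
T_6 = (Δx/2)·[g(x_0) + 2g(x_1) + ... + 2g(x_{5}) + g(x_6)].
Sum ≈ 0.803.

0.803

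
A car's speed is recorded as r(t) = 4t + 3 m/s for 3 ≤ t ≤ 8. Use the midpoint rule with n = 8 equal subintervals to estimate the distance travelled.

Δt = (8 − 3)/8 = 0.625.
Midpoints: 3.3125, 3.9375, 4.5625, 5.1875, 5.8125, 6.4375, 7.0625, 7.6875.
r(3.3125) = 16.25, r(3.9375) = 18.75, r(4.5625) = 21.25, r(5.1875) = 23.75, r(5.8125) = 26.25, r(6.4375) = 28.75, r(7.0625) = 31.25, r(7.6875) = 33.75.
Sum = Δt · [r(3.3125) + r(3.9375) + r(4.5625) + ...].
Sum = 125.

125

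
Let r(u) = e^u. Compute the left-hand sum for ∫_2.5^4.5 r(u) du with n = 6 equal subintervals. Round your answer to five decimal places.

Δu = (4.5 − 2.5)/6 = 1/3.
Left endpoints: 2.5, 17/6, 19/6, 3.5, 23/6, 25/6.
r(2.5) ≈ 12.18249, r(17/6) ≈ 17.00204, r(19/6) ≈ 23.72826, r(3.5) ≈ 33.11545, r(23/6) ≈ 46.21634, r(25/6) ≈ 64.50009.
Sum = Δu · [r(2.5) + r(17/6) + r(19/6) + ...].
Sum ≈ 65.58156.

65.58156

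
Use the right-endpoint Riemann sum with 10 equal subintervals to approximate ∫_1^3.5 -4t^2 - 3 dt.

Δt = (3.5 − 1)/10 = 0.25.
Right endpoints: 1.25, 1.5, 1.75, 2, 2.25, 2.5, 2.75, 3, 3.25, 3.5.
f(1.25) = -9.25, f(1.5) = -12, f(1.75) = -15.25, f(2) = -19, f(2.25) = -23.25, f(2.5) = -28, f(2.75) = -33.25, f(3) = -39, f(3.25) = -45.25, f(3.5) = -52.
Sum = Δt · [f(1.25) + f(1.5) + f(1.75) + ...].
Sum = -69.0625.

-69.0625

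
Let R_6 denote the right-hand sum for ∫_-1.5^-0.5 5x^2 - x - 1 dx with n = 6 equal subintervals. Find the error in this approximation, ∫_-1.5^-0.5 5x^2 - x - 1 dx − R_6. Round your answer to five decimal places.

0.89352

Exact integral: ∫_-1.5^-0.5 f(x) dx ≈ 5.4166667.
R_6 ≈ 4.5231481.
Error ≈ 5.4166667 − 4.5231481 ≈ 0.89352.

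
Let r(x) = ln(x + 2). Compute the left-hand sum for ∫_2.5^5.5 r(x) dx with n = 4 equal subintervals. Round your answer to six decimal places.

Δx = (5.5 − 2.5)/4 = 0.75.
Left endpoints: 2.5, 3.25, 4, 4.75.
r(2.5) ≈ 1.504077, r(3.25) ≈ 1.658228, r(4) ≈ 1.791759, r(4.75) ≈ 1.909543.
Sum = Δx · [r(2.5) + r(3.25) + r(4) + r(4.75)].
Sum ≈ 5.147706.

5.147706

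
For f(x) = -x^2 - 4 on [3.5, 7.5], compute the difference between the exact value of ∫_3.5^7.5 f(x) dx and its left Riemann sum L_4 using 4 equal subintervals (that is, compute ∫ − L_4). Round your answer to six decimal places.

-21.333333

Exact integral: ∫_3.5^7.5 f(x) dx ≈ -142.33333333.
L_4 = -121.
Error ≈ -142.33333333 − (-121) ≈ -21.333333.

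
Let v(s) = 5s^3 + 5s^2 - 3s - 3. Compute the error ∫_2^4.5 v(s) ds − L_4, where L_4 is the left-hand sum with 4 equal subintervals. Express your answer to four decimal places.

Exact integral: ∫_2^4.5 v(s) ds ≈ 599.244792.
L_4 ≈ 455.063477.
Error ≈ 599.244792 − 455.063477 ≈ 144.1813.

144.1813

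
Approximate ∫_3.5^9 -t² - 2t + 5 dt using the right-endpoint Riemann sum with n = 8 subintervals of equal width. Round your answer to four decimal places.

Δt = (9 − 3.5)/8 = 0.6875.
Right endpoints: 4.1875, 4.875, 5.5625, 6.25, 6.9375, 7.625, 8.3125, 9.
f(4.1875) = -20.91015625, f(4.875) = -28.515625, f(5.5625) = -37.06640625, f(6.25) = -46.5625, f(6.9375) = -57.00390625, f(7.625) = -68.390625, f(8.3125) = -80.72265625, f(9) = -94.
Sum = Δt · [f(4.1875) + f(4.875) + f(5.5625) + ...].
Sum ≈ -297.8057.

-297.8057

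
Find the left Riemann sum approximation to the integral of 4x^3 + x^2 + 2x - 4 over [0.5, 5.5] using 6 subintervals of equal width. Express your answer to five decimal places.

Δx = (5.5 − 0.5)/6 = 5/6.
Left endpoints: 0.5, 4/3, 13/6, 3, 23/6, 14/3.
f(0.5) = -2.25, f(4/3) = 268/27, f(13/6) = 4937/108, f(3) = 119, f(23/6) = 26317/108, f(14/3) = 11708/27.
Sum = Δx · [f(0.5) + f(4/3) + f(13/6) + ...].
Sum ≈ 708.07870.

708.07870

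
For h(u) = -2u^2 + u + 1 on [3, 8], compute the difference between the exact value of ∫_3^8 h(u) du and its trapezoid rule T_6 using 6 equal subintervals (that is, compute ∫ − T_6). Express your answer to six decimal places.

1.157407

Exact integral: ∫_3^8 h(u) du ≈ -290.83333333.
T_6 ≈ -291.99074074.
Error ≈ -290.83333333 − (-291.99074074) ≈ 1.157407.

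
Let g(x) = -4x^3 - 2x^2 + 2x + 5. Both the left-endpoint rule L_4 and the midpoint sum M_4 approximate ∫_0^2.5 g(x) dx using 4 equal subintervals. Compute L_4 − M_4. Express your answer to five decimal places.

L_4 = -11.62109375.
M_4 ≈ -29.3457031.
L_4 − M_4 ≈ 17.72461.

17.72461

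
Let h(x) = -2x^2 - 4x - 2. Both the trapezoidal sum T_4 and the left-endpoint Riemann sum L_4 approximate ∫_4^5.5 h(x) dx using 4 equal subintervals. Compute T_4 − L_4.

-6.46875

T_4 = -99.8203125.
L_4 = -93.3515625.
T_4 − L_4 = -6.46875.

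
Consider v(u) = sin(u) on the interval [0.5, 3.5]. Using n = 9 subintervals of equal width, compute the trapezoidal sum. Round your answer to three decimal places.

Δu = (3.5 − 0.5)/9 = 1/3.
v(0.5) ≈ 0.479, v(5/6) ≈ 0.740, v(7/6) ≈ 0.919, v(1.5) ≈ 0.997, v(11/6) ≈ 0.966, v(13/6) ≈ 0.828, v(2.5) ≈ 0.598, v(17/6) ≈ 0.303, v(19/6) ≈ -0.025, v(3.5) ≈ -0.351.
T_9 = (Δu/2)·[v(u_0) + 2v(u_1) + ... + 2v(u_{8}) + v(u_9)].
Sum ≈ 1.797.

1.797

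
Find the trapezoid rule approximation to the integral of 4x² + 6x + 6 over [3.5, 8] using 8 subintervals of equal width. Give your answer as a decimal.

808.69921875

Δx = (8 − 3.5)/8 = 0.5625.
f(3.5) = 76, f(4.0625) = 96.390625, f(4.625) = 119.3125, f(5.1875) = 144.765625, f(5.75) = 172.75, f(6.3125) = 203.265625, f(6.875) = 236.3125, f(7.4375) = 271.890625, f(8) = 310.
T_8 = (Δx/2)·[f(x_0) + 2f(x_1) + ... + 2f(x_{7}) + f(x_8)].
Sum = 808.69921875.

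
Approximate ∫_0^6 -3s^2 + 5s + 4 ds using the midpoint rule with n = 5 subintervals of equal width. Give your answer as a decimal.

Δs = (6 − 0)/5 = 1.2.
Midpoints: 0.6, 1.8, 3, 4.2, 5.4.
f(0.6) = 5.92, f(1.8) = 3.28, f(3) = -8, f(4.2) = -27.92, f(5.4) = -56.48.
Sum = Δs · [f(0.6) + f(1.8) + f(3) + f(4.2) + f(5.4)].
Sum = -99.84.

-99.84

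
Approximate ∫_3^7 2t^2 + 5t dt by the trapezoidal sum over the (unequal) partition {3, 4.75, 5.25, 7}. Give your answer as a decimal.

314.28125

Subinterval widths: 1.75, 0.5, 1.75.
f(3) = 33, f(4.75) = 68.875, f(5.25) = 81.375, f(7) = 133.
On each subinterval the trapezoid contributes (Δt_i/2)·[f(t_{i-1}) + f(t_i)].
Sum = 314.28125.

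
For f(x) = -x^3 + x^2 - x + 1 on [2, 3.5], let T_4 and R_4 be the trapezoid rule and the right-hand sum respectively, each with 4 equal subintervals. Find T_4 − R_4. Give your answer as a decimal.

T_4 ≈ -24.77051.
R_4 ≈ -30.04395.
T_4 − R_4 = 5.2734375.

5.2734375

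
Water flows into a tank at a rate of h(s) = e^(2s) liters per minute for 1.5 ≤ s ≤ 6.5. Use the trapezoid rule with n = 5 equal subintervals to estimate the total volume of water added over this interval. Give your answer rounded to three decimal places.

Δs = (6.5 − 1.5)/5 = 1.
h(1.5) ≈ 20.086, h(2.5) ≈ 148.413, h(3.5) ≈ 1096.633, h(4.5) ≈ 8103.084, h(5.5) ≈ 59874.142, h(6.5) ≈ 442413.392.
T_5 = (Δs/2)·[h(s_0) + 2h(s_1) + ... + 2h(s_{4}) + h(s_5)].
Sum ≈ 290439.011.

290439.011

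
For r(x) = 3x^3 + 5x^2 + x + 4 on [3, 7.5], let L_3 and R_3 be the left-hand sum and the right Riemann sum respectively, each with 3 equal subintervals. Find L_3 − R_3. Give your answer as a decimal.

L_3 = 2031.1875.
R_3 = 4169.25.
L_3 − R_3 = -2138.0625.

-2138.0625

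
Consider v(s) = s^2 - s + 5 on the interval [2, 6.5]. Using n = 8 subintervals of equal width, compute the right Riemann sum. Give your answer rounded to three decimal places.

Δs = (6.5 − 2)/8 = 0.5625.
Right endpoints: 2.5625, 3.125, 3.6875, 4.25, 4.8125, 5.375, 5.9375, 6.5.
v(2.5625) = 9.00390625, v(3.125) = 11.640625, v(3.6875) = 14.91015625, v(4.25) = 18.8125, v(4.8125) = 23.34765625, v(5.375) = 28.515625, v(5.9375) = 34.31640625, v(6.5) = 40.75.
Sum = Δs · [v(2.5625) + v(3.125) + v(3.6875) + ...].
Sum ≈ 101.979.

101.979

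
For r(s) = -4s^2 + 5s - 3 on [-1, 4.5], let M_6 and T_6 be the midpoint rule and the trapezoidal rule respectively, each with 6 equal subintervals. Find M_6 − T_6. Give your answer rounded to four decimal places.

M_6 ≈ -89.667824.
T_6 ≈ -94.289352.
M_6 − T_6 ≈ 4.6215.

4.6215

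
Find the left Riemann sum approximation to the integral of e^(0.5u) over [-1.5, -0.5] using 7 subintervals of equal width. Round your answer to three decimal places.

Δu = (-0.5 − (-1.5))/7 = 1/7.
Left endpoints: -1.5, -19/14, -17/14, -15/14, -13/14, -11/14, -9/14.
f(-1.5) ≈ 0.472, f(-19/14) ≈ 0.507, f(-17/14) ≈ 0.545, f(-15/14) ≈ 0.585, f(-13/14) ≈ 0.629, f(-11/14) ≈ 0.675, f(-9/14) ≈ 0.725.
Sum = Δu · [f(-1.5) + f(-19/14) + f(-17/14) + ...].
Sum ≈ 0.591.

0.591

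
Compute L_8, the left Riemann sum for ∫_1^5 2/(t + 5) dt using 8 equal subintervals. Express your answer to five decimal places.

1.05572

Δt = (5 − 1)/8 = 0.5.
Left endpoints: 1, 1.5, 2, 2.5, 3, 3.5, 4, 4.5.
f(1) = 1/3, f(1.5) = 4/13, f(2) = 2/7, f(2.5) = 4/15, f(3) = 0.25, f(3.5) = 4/17, f(4) = 2/9, f(4.5) = 4/19.
Sum = Δt · [f(1) + f(1.5) + f(2) + ...].
Sum ≈ 1.05572.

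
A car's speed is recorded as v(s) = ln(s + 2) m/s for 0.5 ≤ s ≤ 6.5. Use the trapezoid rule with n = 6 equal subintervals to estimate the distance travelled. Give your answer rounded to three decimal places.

Δs = (6.5 − 0.5)/6 = 1.
v(0.5) ≈ 0.916, v(1.5) ≈ 1.253, v(2.5) ≈ 1.504, v(3.5) ≈ 1.705, v(4.5) ≈ 1.872, v(5.5) ≈ 2.015, v(6.5) ≈ 2.140.
T_6 = (Δs/2)·[v(s_0) + 2v(s_1) + ... + 2v(s_{5}) + v(s_6)].
Sum ≈ 9.876.

9.876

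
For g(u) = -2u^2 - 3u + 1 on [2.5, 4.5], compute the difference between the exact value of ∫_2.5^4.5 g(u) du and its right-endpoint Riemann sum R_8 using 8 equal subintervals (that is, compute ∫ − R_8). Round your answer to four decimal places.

Exact integral: ∫_2.5^4.5 g(u) du ≈ -69.333333.
R_8 = -73.625.
Error ≈ -69.333333 − (-73.625) ≈ 4.2917.

4.2917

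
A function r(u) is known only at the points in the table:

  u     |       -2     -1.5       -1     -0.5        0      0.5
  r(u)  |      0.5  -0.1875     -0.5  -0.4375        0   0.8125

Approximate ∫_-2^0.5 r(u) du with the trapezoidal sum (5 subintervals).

-0.234375

Δu = 0.5.
T_5 = (0.5/2)·[0.5 + 2·(-0.1875) + 2·(-0.5) + 2·(-0.4375) + 2·0 + 0.8125] = -0.234375.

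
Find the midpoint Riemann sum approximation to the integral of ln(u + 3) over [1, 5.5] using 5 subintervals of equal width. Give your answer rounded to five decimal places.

8.14983

Δu = (5.5 − 1)/5 = 0.9.
Midpoints: 1.45, 2.35, 3.25, 4.15, 5.05.
f(1.45) ≈ 1.49290, f(2.35) ≈ 1.67710, f(3.25) ≈ 1.83258, f(4.15) ≈ 1.96711, f(5.05) ≈ 2.08567.
Sum = Δu · [f(1.45) + f(2.35) + f(3.25) + f(4.15) + f(5.05)].
Sum ≈ 8.14983.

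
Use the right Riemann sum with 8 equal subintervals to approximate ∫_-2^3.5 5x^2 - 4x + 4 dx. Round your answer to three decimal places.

99.075

Δx = (3.5 − (-2))/8 = 0.6875.
Right endpoints: -1.3125, -0.625, 0.0625, 0.75, 1.4375, 2.125, 2.8125, 3.5.
f(-1.3125) = 17.86328125, f(-0.625) = 8.453125, f(0.0625) = 3.76953125, f(0.75) = 3.8125, f(1.4375) = 8.58203125, f(2.125) = 18.078125, f(2.8125) = 32.30078125, f(3.5) = 51.25.
Sum = Δx · [f(-1.3125) + f(-0.625) + f(0.0625) + ...].
Sum ≈ 99.075.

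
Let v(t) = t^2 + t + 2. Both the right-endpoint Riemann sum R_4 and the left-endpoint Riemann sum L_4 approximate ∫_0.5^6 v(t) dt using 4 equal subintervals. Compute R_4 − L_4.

56.71875

R_4 = 130.92578125.
L_4 = 74.20703125.
R_4 − L_4 = 56.71875.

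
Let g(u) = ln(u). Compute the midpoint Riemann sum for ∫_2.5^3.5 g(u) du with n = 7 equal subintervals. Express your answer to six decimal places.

1.094041

Δu = (3.5 − 2.5)/7 = 1/7.
Midpoints: 18/7, 19/7, 20/7, 3, 22/7, 23/7, 24/7.
g(18/7) ≈ 0.944462, g(19/7) ≈ 0.998529, g(20/7) ≈ 1.049822, g(3) ≈ 1.098612, g(22/7) ≈ 1.145132, g(23/7) ≈ 1.189584, g(24/7) ≈ 1.232144.
Sum = Δu · [g(18/7) + g(19/7) + g(20/7) + ...].
Sum ≈ 1.094041.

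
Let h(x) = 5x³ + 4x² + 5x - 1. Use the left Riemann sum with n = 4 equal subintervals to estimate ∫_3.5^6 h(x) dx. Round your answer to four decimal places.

Δx = (6 − 3.5)/4 = 0.625.
Left endpoints: 3.5, 4.125, 4.75, 5.375.
h(3.5) = 279.875, h(4.125) = 224581/512, h(4.75) = 648.859375, h(5.375) = 469951/512.
Sum = Δx · [h(3.5) + h(4.125) + h(4.75) + h(5.375)].
Sum ≈ 1428.2764.

1428.2764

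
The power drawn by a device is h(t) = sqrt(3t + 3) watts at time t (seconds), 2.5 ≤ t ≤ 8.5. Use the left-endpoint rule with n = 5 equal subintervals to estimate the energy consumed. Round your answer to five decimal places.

Δt = (8.5 − 2.5)/5 = 1.2.
Left endpoints: 2.5, 3.7, 4.9, 6.1, 7.3.
h(2.5) ≈ 3.24037, h(3.7) ≈ 3.75500, h(4.9) ≈ 4.20714, h(6.1) ≈ 4.61519, h(7.3) ≈ 4.98999.
Sum = Δt · [h(2.5) + h(3.7) + h(4.9) + h(6.1) + h(7.3)].
Sum ≈ 24.96922.

24.96922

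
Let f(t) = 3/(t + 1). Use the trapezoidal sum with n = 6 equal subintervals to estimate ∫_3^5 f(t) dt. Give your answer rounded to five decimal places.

Δt = (5 − 3)/6 = 1/3.
f(3) = 0.75, f(10/3) = 9/13, f(11/3) = 9/14, f(4) = 0.6, f(13/3) = 0.5625, f(14/3) = 9/17, f(5) = 0.5.
T_6 = (Δt/2)·[f(t_0) + 2f(t_1) + ... + 2f(t_{5}) + f(t_6)].
Sum ≈ 1.21736.

1.21736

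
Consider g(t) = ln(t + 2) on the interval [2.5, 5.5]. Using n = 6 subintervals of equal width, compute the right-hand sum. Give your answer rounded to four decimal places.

5.4693

Δt = (5.5 − 2.5)/6 = 0.5.
Right endpoints: 3, 3.5, 4, 4.5, 5, 5.5.
g(3) ≈ 1.6094, g(3.5) ≈ 1.7047, g(4) ≈ 1.7918, g(4.5) ≈ 1.8718, g(5) ≈ 1.9459, g(5.5) ≈ 2.0149.
Sum = Δt · [g(3) + g(3.5) + g(4) + ...].
Sum ≈ 5.4693.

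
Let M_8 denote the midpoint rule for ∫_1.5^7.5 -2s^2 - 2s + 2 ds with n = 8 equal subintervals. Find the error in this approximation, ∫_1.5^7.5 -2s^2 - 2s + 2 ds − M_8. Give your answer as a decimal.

-0.5625

Exact integral: ∫_1.5^7.5 f(s) ds = -321.
M_8 = -320.4375.
Error = -321 − (-320.4375) = -0.5625.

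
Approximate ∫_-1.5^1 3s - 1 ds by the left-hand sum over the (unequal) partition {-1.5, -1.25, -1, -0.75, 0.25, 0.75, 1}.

-6.625

Subinterval widths: 0.25, 0.25, 0.25, 1, 0.5, 0.25.
Left endpoints: -1.5, -1.25, -1, -0.75, 0.25, 0.75.
f(-1.5) = -5.5, f(-1.25) = -4.75, f(-1) = -4, f(-0.75) = -3.25, f(0.25) = -0.25, f(0.75) = 1.25.
Sum = Σ Δs_i · f(s_i).
Sum = -6.625.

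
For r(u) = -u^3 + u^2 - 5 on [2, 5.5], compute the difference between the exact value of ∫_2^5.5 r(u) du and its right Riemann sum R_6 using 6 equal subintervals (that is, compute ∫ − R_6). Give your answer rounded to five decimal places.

40.57104

Exact integral: ∫_2^5.5 r(u) du ≈ -189.4739583.
R_6 ≈ -230.0449942.
Error ≈ -189.4739583 − (-230.0449942) ≈ 40.57104.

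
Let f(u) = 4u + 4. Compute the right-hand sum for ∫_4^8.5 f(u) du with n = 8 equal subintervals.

135.5625

Δu = (8.5 − 4)/8 = 0.5625.
Right endpoints: 4.5625, 5.125, 5.6875, 6.25, 6.8125, 7.375, 7.9375, 8.5.
f(4.5625) = 22.25, f(5.125) = 24.5, f(5.6875) = 26.75, f(6.25) = 29, f(6.8125) = 31.25, f(7.375) = 33.5, f(7.9375) = 35.75, f(8.5) = 38.
Sum = Δu · [f(4.5625) + f(5.125) + f(5.6875) + ...].
Sum = 135.5625.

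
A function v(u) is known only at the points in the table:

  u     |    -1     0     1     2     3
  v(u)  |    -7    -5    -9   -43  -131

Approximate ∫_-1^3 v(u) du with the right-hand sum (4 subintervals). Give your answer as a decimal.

Δu = 1.
Sum = 1·[(-5) + (-9) + (-43) + (-131)] = -188.

-188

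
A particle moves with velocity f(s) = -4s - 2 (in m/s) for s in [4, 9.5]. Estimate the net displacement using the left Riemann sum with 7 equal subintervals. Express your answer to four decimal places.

-150.8571

Δs = (9.5 − 4)/7 = 11/14.
Left endpoints: 4, 67/14, 39/7, 89/14, 50/7, 111/14, 61/7.
f(4) = -18, f(67/14) = -148/7, f(39/7) = -170/7, f(89/14) = -192/7, f(50/7) = -214/7, f(111/14) = -236/7, f(61/7) = -258/7.
Sum = Δs · [f(4) + f(67/14) + f(39/7) + ...].
Sum ≈ -150.8571.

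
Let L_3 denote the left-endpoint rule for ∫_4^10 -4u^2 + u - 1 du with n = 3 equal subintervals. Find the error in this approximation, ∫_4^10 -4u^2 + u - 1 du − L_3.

Exact integral: ∫_4^10 f(u) du = -1212.
L_3 = -898.
Error = -1212 − (-898) = -314.

-314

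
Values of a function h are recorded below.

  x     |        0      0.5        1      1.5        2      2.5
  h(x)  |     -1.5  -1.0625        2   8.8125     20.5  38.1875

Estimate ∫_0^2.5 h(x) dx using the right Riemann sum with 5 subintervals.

34.21875

Δx = 0.5.
Sum = 0.5·[(-1.0625) + 2 + 8.8125 + 20.5 + 38.1875] = 34.21875.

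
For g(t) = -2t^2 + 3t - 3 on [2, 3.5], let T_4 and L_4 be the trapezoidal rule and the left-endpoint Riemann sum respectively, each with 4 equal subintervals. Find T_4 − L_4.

T_4 = -15.4453125.
L_4 = -13.1953125.
T_4 − L_4 = -2.25.

-2.25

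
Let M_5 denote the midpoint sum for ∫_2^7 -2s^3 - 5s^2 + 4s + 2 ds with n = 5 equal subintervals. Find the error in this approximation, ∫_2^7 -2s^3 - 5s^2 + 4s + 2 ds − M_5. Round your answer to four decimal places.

-13.3333

Exact integral: ∫_2^7 f(s) ds ≈ -1650.833333.
M_5 = -1637.5.
Error ≈ -1650.833333 − (-1637.5) ≈ -13.3333.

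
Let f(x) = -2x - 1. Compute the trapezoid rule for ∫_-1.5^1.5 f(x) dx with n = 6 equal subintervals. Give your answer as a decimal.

Δx = (1.5 − (-1.5))/6 = 0.5.
f(-1.5) = 2, f(-1) = 1, f(-0.5) = 0, f(0) = -1, f(0.5) = -2, f(1) = -3, f(1.5) = -4.
T_6 = (Δx/2)·[f(x_0) + 2f(x_1) + ... + 2f(x_{5}) + f(x_6)].
Sum = -3.

-3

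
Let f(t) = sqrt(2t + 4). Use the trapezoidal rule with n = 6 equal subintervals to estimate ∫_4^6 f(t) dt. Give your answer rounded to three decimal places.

7.477

Δt = (6 − 4)/6 = 1/3.
f(4) ≈ 3.464, f(13/3) ≈ 3.559, f(14/3) ≈ 3.651, f(5) ≈ 3.742, f(16/3) ≈ 3.830, f(17/3) ≈ 3.916, f(6) ≈ 4.000.
T_6 = (Δt/2)·[f(t_0) + 2f(t_1) + ... + 2f(t_{5}) + f(t_6)].
Sum ≈ 7.477.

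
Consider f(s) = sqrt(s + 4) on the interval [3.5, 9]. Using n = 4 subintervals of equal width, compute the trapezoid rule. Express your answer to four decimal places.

17.5481

Δs = (9 − 3.5)/4 = 1.375.
f(3.5) ≈ 2.7386, f(4.875) ≈ 2.9791, f(6.25) ≈ 3.2016, f(7.625) ≈ 3.4095, f(9) ≈ 3.6056.
T_4 = (Δs/2)·[f(s_0) + 2f(s_1) + 2f(s_2) + 2f(s_3) + f(s_4)].
Sum ≈ 17.5481.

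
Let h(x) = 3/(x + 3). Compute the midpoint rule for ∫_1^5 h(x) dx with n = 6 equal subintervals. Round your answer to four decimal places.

Δx = (5 − 1)/6 = 2/3.
Midpoints: 4/3, 2, 8/3, 10/3, 4, 14/3.
h(4/3) = 9/13, h(2) = 0.6, h(8/3) = 9/17, h(10/3) = 9/19, h(4) = 3/7, h(14/3) = 9/23.
Sum = Δx · [h(4/3) + h(2) + h(8/3) + ...].
Sum ≈ 2.0769.

2.0769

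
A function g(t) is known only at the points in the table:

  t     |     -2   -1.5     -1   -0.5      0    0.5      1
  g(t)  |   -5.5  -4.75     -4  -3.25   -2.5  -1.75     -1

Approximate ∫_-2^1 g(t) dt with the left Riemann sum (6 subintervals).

Δt = 0.5.
Sum = 0.5·[(-5.5) + (-4.75) + (-4) + (-3.25) + (-2.5) + (-1.75)] = -10.875.

-10.875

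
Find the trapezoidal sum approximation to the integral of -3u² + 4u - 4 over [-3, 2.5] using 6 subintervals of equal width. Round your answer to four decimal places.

Δu = (2.5 − (-3))/6 = 11/12.
f(-3) = -43, f(-25/12) = -1217/48, f(-7/6) = -12.75, f(-0.25) = -5.1875, f(2/3) = -8/3, f(19/12) = -5.1875, f(2.5) = -12.75.
T_6 = (Δu/2)·[f(u_0) + 2f(u_1) + ... + 2f(u_{5}) + f(u_6)].
Sum ≈ -72.4358.

-72.4358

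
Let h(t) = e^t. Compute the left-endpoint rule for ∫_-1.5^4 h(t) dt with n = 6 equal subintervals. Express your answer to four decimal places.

33.2084

Δt = (4 − (-1.5))/6 = 11/12.
Left endpoints: -1.5, -7/12, 1/3, 1.25, 13/6, 37/12.
h(-1.5) ≈ 0.2231, h(-7/12) ≈ 0.5580, h(1/3) ≈ 1.3956, h(1.25) ≈ 3.4903, h(13/6) ≈ 8.7291, h(37/12) ≈ 21.8311.
Sum = Δt · [h(-1.5) + h(-7/12) + h(1/3) + ...].
Sum ≈ 33.2084.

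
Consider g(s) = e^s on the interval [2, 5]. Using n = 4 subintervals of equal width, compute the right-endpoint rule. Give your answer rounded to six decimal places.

200.457491

Δs = (5 − 2)/4 = 0.75.
Right endpoints: 2.75, 3.5, 4.25, 5.
g(2.75) ≈ 15.642632, g(3.5) ≈ 33.115452, g(4.25) ≈ 70.105412, g(5) ≈ 148.413159.
Sum = Δs · [g(2.75) + g(3.5) + g(4.25) + g(5)].
Sum ≈ 200.457491.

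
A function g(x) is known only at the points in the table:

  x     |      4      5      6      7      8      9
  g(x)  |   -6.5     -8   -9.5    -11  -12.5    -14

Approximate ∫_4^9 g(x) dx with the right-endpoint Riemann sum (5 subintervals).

-55

Δx = 1.
Sum = 1·[(-8) + (-9.5) + (-11) + (-12.5) + (-14)] = -55.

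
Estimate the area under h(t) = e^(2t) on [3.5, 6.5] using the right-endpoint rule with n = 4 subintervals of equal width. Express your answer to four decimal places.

Δt = (6.5 − 3.5)/4 = 0.75.
Right endpoints: 4.25, 5, 5.75, 6.5.
h(4.25) ≈ 4914.7688, h(5) ≈ 22026.4658, h(5.75) ≈ 98715.7710, h(6.5) ≈ 442413.3920.
Sum = Δt · [h(4.25) + h(5) + h(5.75) + h(6.5)].
Sum ≈ 426052.7982.

426052.7982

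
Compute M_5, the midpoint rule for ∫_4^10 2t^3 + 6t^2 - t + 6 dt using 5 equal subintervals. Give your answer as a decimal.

Δt = (10 − 4)/5 = 1.2.
Midpoints: 4.6, 5.8, 7, 8.2, 9.4.
f(4.6) = 323.032, f(5.8) = 592.264, f(7) = 979, f(8.2) = 1503.976, f(9.4) = 2187.928.
Sum = Δt · [f(4.6) + f(5.8) + f(7) + f(8.2) + f(9.4)].
Sum = 6703.44.

6703.44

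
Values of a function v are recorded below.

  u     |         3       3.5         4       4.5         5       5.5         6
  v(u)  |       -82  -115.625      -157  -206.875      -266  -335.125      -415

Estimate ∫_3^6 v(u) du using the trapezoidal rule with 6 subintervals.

Δu = 0.5.
T_6 = (0.5/2)·[(-82) + 2·(-115.625) + 2·(-157) + 2·(-206.875) + 2·(-266) + 2·(-335.125) + (-415)] = -664.5625.

-664.5625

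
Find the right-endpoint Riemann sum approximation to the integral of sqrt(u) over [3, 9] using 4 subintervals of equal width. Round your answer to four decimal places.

Δu = (9 − 3)/4 = 1.5.
Right endpoints: 4.5, 6, 7.5, 9.
f(4.5) ≈ 2.1213, f(6) ≈ 2.4495, f(7.5) ≈ 2.7386, f(9) ≈ 3.0000.
Sum = Δu · [f(4.5) + f(6) + f(7.5) + f(9)].
Sum ≈ 15.4641.

15.4641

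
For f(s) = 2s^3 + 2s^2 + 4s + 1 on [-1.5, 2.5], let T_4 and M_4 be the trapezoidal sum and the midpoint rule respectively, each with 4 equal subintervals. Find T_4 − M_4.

T_4 = 45.
M_4 = 40.
T_4 − M_4 = 5.

5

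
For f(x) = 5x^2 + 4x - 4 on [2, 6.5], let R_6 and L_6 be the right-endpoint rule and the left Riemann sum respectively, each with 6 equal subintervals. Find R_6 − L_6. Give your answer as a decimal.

156.9375

R_6 = 583.453125.
L_6 = 426.515625.
R_6 − L_6 = 156.9375.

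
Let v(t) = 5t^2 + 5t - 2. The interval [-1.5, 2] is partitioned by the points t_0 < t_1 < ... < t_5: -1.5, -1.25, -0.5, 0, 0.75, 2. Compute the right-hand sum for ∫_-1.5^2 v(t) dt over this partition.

Subinterval widths: 0.25, 0.75, 0.5, 0.75, 1.25.
Right endpoints: -1.25, -0.5, 0, 0.75, 2.
v(-1.25) = -0.4375, v(-0.5) = -3.25, v(0) = -2, v(0.75) = 4.5625, v(2) = 28.
Sum = Σ Δt_i · v(t_i).
Sum = 34.875.

34.875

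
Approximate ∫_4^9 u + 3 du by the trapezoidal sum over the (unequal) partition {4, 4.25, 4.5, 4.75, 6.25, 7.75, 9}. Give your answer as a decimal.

Subinterval widths: 0.25, 0.25, 0.25, 1.5, 1.5, 1.25.
f(4) = 7, f(4.25) = 7.25, f(4.5) = 7.5, f(4.75) = 7.75, f(6.25) = 9.25, f(7.75) = 10.75, f(9) = 12.
On each subinterval the trapezoid contributes (Δu_i/2)·[f(u_{i-1}) + f(u_i)].
Sum = 47.5.

47.5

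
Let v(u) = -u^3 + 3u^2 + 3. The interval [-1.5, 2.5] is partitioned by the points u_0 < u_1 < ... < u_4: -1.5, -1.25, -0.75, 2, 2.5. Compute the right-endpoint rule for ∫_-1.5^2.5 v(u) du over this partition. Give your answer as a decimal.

27.27734375

Subinterval widths: 0.25, 0.5, 2.75, 0.5.
Right endpoints: -1.25, -0.75, 2, 2.5.
v(-1.25) = 9.640625, v(-0.75) = 5.109375, v(2) = 7, v(2.5) = 6.125.
Sum = Σ Δu_i · v(u_i).
Sum = 27.27734375.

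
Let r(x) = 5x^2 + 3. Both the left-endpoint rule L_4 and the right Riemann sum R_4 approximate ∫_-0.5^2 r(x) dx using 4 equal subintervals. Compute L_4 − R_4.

L_4 = 15.99609375.
R_4 = 27.71484375.
L_4 − R_4 = -11.71875.

-11.71875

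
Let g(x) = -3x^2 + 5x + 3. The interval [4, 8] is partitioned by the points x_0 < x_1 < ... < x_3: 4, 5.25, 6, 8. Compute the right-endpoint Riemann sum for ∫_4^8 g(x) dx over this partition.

Subinterval widths: 1.25, 0.75, 2.
Right endpoints: 5.25, 6, 8.
g(5.25) = -53.4375, g(6) = -75, g(8) = -149.
Sum = Σ Δx_i · g(x_i).
Sum = -421.046875.

-421.046875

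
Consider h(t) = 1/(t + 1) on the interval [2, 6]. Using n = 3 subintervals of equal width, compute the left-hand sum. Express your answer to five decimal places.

Δt = (6 − 2)/3 = 4/3.
Left endpoints: 2, 10/3, 14/3.
h(2) = 1/3, h(10/3) = 3/13, h(14/3) = 3/17.
Sum = Δt · [h(2) + h(10/3) + h(14/3)].
Sum ≈ 0.98743.

0.98743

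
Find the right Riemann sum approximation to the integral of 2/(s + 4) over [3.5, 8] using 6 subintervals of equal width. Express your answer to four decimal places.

Δs = (8 − 3.5)/6 = 0.75.
Right endpoints: 4.25, 5, 5.75, 6.5, 7.25, 8.
f(4.25) = 8/33, f(5) = 2/9, f(5.75) = 8/39, f(6.5) = 4/21, f(7.25) = 8/45, f(8) = 1/6.
Sum = Δs · [f(4.25) + f(5) + f(5.75) + ...].
Sum ≈ 0.9035.

0.9035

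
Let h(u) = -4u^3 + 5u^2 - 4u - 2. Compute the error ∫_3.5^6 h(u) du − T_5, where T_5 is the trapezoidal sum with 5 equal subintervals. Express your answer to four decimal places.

5.4167

Exact integral: ∫_3.5^6 h(u) du ≈ -909.895833.
T_5 = -915.3125.
Error ≈ -909.895833 − (-915.3125) ≈ 5.4167.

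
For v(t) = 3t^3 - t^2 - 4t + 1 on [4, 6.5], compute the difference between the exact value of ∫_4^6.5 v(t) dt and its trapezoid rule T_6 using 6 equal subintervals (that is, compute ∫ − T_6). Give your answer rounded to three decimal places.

Exact integral: ∫_4^6.5 v(t) dt ≈ 1026.58854.
T_6 ≈ 1029.93417.
Error ≈ 1026.58854 − 1029.93417 ≈ -3.346.

-3.346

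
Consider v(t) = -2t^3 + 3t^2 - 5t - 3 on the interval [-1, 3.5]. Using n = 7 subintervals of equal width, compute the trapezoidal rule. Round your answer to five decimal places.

Δt = (3.5 − (-1))/7 = 9/14.
v(-1) = 7, v(-5/14) = -254/343, v(2/7) = -1451/343, v(13/14) = -4567/686, v(11/7) = -3845/343, v(31/14) = -7229/343, v(20/7) = -13529/343, v(3.5) = -69.5.
T_7 = (Δt/2)·[v(t_0) + 2v(t_1) + ... + 2v(t_{6}) + v(t_7)].
Sum ≈ -73.67602.

-73.67602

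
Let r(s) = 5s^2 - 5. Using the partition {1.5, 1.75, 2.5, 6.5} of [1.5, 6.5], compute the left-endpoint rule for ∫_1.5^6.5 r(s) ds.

114.296875

Subinterval widths: 0.25, 0.75, 4.
Left endpoints: 1.5, 1.75, 2.5.
r(1.5) = 6.25, r(1.75) = 10.3125, r(2.5) = 26.25.
Sum = Σ Δs_i · r(s_i).
Sum = 114.296875.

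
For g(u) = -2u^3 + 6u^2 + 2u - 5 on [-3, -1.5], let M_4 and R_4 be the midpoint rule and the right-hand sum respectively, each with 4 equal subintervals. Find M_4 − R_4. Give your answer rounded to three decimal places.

14.862

M_4 ≈ 70.62598.
R_4 ≈ 55.76367.
M_4 − R_4 ≈ 14.862.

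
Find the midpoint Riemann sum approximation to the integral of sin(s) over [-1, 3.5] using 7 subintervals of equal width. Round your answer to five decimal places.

1.50250

Δs = (3.5 − (-1))/7 = 9/14.
Midpoints: -19/28, -1/28, 17/28, 1.25, 53/28, 71/28, 89/28.
f(-19/28) ≈ -0.62768, f(-1/28) ≈ -0.03571, f(17/28) ≈ 0.57052, f(1.25) ≈ 0.94898, f(53/28) ≈ 0.94859, f(71/28) ≈ 0.56948, f(89/28) ≈ -0.03697.
Sum = Δs · [f(-19/28) + f(-1/28) + f(17/28) + ...].
Sum ≈ 1.50250.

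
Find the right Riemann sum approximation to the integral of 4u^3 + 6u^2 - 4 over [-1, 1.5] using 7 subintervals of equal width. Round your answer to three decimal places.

Δu = (1.5 − (-1))/7 = 5/14.
Right endpoints: -9/14, -2/7, 1/14, 3/7, 11/14, 8/7, 1.5.
f(-9/14) = -886/343, f(-2/7) = -1236/343, f(1/14) = -1361/343, f(3/7) = -886/343, f(11/14) = 564/343, f(8/7) = 3364/343, f(1.5) = 23.
Sum = Δu · [f(-9/14) + f(-2/7) + f(1/14) + ...].
Sum ≈ 7.755.

7.755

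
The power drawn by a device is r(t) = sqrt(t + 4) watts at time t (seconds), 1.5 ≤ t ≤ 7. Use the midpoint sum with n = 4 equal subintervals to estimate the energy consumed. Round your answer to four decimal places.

Δt = (7 − 1.5)/4 = 1.375.
Midpoints: 2.1875, 3.5625, 4.9375, 6.3125.
r(2.1875) ≈ 2.4875, r(3.5625) ≈ 2.7500, r(4.9375) ≈ 2.9896, r(6.3125) ≈ 3.2113.
Sum = Δt · [r(2.1875) + r(3.5625) + r(4.9375) + r(6.3125)].
Sum ≈ 15.7277.

15.7277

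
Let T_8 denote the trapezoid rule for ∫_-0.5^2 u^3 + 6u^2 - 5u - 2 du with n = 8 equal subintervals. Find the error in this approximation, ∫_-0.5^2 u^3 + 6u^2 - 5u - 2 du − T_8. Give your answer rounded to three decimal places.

-0.336

Exact integral: ∫_-0.5^2 f(u) du = 5.859375.
T_8 ≈ 6.19507.
Error ≈ 5.859375 − 6.19507 ≈ -0.336.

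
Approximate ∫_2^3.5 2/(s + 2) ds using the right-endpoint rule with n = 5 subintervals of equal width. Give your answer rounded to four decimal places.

Δs = (3.5 − 2)/5 = 0.3.
Right endpoints: 2.3, 2.6, 2.9, 3.2, 3.5.
f(2.3) = 20/43, f(2.6) = 10/23, f(2.9) = 20/49, f(3.2) = 5/13, f(3.5) = 4/11.
Sum = Δs · [f(2.3) + f(2.6) + f(2.9) + f(3.2) + f(3.5)].
Sum ≈ 0.6169.

0.6169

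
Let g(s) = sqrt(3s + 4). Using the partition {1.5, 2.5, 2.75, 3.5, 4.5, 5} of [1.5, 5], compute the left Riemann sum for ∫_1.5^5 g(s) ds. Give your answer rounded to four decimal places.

12.2878

Subinterval widths: 1, 0.25, 0.75, 1, 0.5.
Left endpoints: 1.5, 2.5, 2.75, 3.5, 4.5.
g(1.5) ≈ 2.9155, g(2.5) ≈ 3.3912, g(2.75) ≈ 3.5000, g(3.5) ≈ 3.8079, g(4.5) ≈ 4.1833.
Sum = Σ Δs_i · g(s_i).
Sum ≈ 12.2878.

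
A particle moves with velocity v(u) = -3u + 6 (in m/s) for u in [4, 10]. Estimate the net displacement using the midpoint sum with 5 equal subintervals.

-90

Δu = (10 − 4)/5 = 1.2.
Midpoints: 4.6, 5.8, 7, 8.2, 9.4.
v(4.6) = -7.8, v(5.8) = -11.4, v(7) = -15, v(8.2) = -18.6, v(9.4) = -22.2.
Sum = Δu · [v(4.6) + v(5.8) + v(7) + v(8.2) + v(9.4)].
Sum = -90.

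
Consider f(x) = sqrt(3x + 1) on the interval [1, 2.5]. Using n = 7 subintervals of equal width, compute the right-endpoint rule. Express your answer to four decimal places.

Δx = (2.5 − 1)/7 = 3/14.
Right endpoints: 17/14, 10/7, 23/14, 13/7, 29/14, 16/7, 2.5.
f(17/14) ≈ 2.1547, f(10/7) ≈ 2.2991, f(23/14) ≈ 2.4349, f(13/7) ≈ 2.5635, f(29/14) ≈ 2.6859, f(16/7) ≈ 2.8031, f(2.5) ≈ 2.9155.
Sum = Δx · [f(17/14) + f(10/7) + f(23/14) + ...].
Sum ≈ 3.8264.

3.8264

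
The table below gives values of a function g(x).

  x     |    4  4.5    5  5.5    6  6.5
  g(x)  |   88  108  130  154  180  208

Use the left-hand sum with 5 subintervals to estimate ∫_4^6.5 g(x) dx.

330

Δx = 0.5.
Sum = 0.5·[88 + 108 + 130 + 154 + 180] = 330.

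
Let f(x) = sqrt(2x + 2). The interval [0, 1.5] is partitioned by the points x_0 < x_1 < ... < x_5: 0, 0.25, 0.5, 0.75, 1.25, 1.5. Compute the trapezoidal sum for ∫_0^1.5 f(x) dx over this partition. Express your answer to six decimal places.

2.781638

Subinterval widths: 0.25, 0.25, 0.25, 0.5, 0.25.
f(0) ≈ 1.414214, f(0.25) ≈ 1.581139, f(0.5) ≈ 1.732051, f(0.75) ≈ 1.870829, f(1.25) ≈ 2.121320, f(1.5) ≈ 2.236068.
On each subinterval the trapezoid contributes (Δx_i/2)·[f(x_{i-1}) + f(x_i)].
Sum ≈ 2.781638.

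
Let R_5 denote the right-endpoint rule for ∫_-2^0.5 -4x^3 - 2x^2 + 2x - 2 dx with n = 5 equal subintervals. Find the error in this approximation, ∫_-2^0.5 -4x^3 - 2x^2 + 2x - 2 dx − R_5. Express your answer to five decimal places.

4.27083

Exact integral: ∫_-2^0.5 f(x) dx ≈ 1.7708333.
R_5 = -2.5.
Error ≈ 1.7708333 − (-2.5) ≈ 4.27083.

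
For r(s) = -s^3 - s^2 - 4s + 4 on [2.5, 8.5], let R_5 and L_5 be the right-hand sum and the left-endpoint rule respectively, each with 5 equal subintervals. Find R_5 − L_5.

R_5 = -2041.05.
L_5 = -1214.85.
R_5 − L_5 = -826.2.

-826.2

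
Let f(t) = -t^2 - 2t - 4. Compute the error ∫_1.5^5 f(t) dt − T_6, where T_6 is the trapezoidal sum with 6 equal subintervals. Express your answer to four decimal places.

Exact integral: ∫_1.5^5 f(t) dt ≈ -77.291667.
T_6 ≈ -77.490162.
Error ≈ -77.291667 − (-77.490162) ≈ 0.1985.

0.1985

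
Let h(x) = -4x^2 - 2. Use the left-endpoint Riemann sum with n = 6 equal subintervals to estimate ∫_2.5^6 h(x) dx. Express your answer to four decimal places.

Δx = (6 − 2.5)/6 = 7/12.
Left endpoints: 2.5, 37/12, 11/3, 4.25, 29/6, 65/12.
h(2.5) = -27, h(37/12) = -1441/36, h(11/3) = -502/9, h(4.25) = -74.25, h(29/6) = -859/9, h(65/12) = -4297/36.
Sum = Δx · [h(2.5) + h(37/12) + h(11/3) + ...].
Sum ≈ -240.2523.

-240.2523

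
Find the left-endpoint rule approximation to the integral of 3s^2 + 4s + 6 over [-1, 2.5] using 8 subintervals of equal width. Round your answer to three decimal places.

Δs = (2.5 − (-1))/8 = 0.4375.
Left endpoints: -1, -0.5625, -0.125, 0.3125, 0.75, 1.1875, 1.625, 2.0625.
f(-1) = 5, f(-0.5625) = 4.69921875, f(-0.125) = 5.546875, f(0.3125) = 7.54296875, f(0.75) = 10.6875, f(1.1875) = 14.98046875, f(1.625) = 20.421875, f(2.0625) = 27.01171875.
Sum = Δs · [f(-1) + f(-0.5625) + f(-0.125) + ...].
Sum ≈ 41.952.

41.952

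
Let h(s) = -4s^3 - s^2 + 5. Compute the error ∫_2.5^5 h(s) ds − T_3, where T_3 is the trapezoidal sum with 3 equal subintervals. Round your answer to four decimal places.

13.3102

Exact integral: ∫_2.5^5 h(s) ds ≈ -609.895833.
T_3 ≈ -623.206019.
Error ≈ -609.895833 − (-623.206019) ≈ 13.3102.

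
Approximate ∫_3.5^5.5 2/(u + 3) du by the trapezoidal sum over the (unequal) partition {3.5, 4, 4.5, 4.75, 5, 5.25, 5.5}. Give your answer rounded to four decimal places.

Subinterval widths: 0.5, 0.5, 0.25, 0.25, 0.25, 0.25.
f(3.5) = 4/13, f(4) = 2/7, f(4.5) = 4/15, f(4.75) = 8/31, f(5) = 0.25, f(5.25) = 8/33, f(5.5) = 4/17.
On each subinterval the trapezoid contributes (Δu_i/2)·[f(u_{i-1}) + f(u_i)].
Sum ≈ 0.5368.

0.5368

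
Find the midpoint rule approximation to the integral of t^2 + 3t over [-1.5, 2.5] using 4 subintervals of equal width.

12

Δt = (2.5 − (-1.5))/4 = 1.
Midpoints: -1, 0, 1, 2.
f(-1) = -2, f(0) = 0, f(1) = 4, f(2) = 10.
Sum = Δt · [f(-1) + f(0) + f(1) + f(2)].
Sum = 12.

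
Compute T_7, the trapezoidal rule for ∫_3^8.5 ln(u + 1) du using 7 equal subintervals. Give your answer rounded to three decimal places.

10.335

Δu = (8.5 − 3)/7 = 11/14.
f(3) ≈ 1.386, f(53/14) ≈ 1.566, f(32/7) ≈ 1.718, f(75/14) ≈ 1.850, f(43/7) ≈ 1.966, f(97/14) ≈ 2.070, f(54/7) ≈ 2.165, f(8.5) ≈ 2.251.
T_7 = (Δu/2)·[f(u_0) + 2f(u_1) + ... + 2f(u_{6}) + f(u_7)].
Sum ≈ 10.335.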